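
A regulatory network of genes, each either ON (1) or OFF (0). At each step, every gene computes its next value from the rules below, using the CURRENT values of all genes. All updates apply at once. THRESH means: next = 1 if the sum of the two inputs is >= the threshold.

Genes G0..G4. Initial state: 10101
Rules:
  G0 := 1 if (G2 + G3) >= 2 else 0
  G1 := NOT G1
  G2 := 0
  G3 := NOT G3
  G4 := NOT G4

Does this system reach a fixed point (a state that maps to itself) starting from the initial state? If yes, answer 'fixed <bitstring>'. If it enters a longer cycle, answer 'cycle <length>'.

Step 0: 10101
Step 1: G0=(1+0>=2)=0 G1=NOT G1=NOT 0=1 G2=0(const) G3=NOT G3=NOT 0=1 G4=NOT G4=NOT 1=0 -> 01010
Step 2: G0=(0+1>=2)=0 G1=NOT G1=NOT 1=0 G2=0(const) G3=NOT G3=NOT 1=0 G4=NOT G4=NOT 0=1 -> 00001
Step 3: G0=(0+0>=2)=0 G1=NOT G1=NOT 0=1 G2=0(const) G3=NOT G3=NOT 0=1 G4=NOT G4=NOT 1=0 -> 01010
Cycle of length 2 starting at step 1 -> no fixed point

Answer: cycle 2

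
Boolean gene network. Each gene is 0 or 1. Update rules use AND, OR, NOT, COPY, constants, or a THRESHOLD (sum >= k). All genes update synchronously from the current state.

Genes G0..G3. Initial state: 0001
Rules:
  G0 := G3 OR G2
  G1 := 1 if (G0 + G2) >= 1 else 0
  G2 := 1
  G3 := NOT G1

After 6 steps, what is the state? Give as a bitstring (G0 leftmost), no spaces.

Step 1: G0=G3|G2=1|0=1 G1=(0+0>=1)=0 G2=1(const) G3=NOT G1=NOT 0=1 -> 1011
Step 2: G0=G3|G2=1|1=1 G1=(1+1>=1)=1 G2=1(const) G3=NOT G1=NOT 0=1 -> 1111
Step 3: G0=G3|G2=1|1=1 G1=(1+1>=1)=1 G2=1(const) G3=NOT G1=NOT 1=0 -> 1110
Step 4: G0=G3|G2=0|1=1 G1=(1+1>=1)=1 G2=1(const) G3=NOT G1=NOT 1=0 -> 1110
Step 5: G0=G3|G2=0|1=1 G1=(1+1>=1)=1 G2=1(const) G3=NOT G1=NOT 1=0 -> 1110
Step 6: G0=G3|G2=0|1=1 G1=(1+1>=1)=1 G2=1(const) G3=NOT G1=NOT 1=0 -> 1110

1110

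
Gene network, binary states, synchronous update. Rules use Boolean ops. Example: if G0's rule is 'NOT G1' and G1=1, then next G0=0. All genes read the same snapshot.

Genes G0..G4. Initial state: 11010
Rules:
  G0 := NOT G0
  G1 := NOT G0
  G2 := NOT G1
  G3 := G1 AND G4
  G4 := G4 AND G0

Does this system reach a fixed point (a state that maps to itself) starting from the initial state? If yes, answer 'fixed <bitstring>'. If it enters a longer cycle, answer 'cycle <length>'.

Answer: cycle 2

Derivation:
Step 0: 11010
Step 1: G0=NOT G0=NOT 1=0 G1=NOT G0=NOT 1=0 G2=NOT G1=NOT 1=0 G3=G1&G4=1&0=0 G4=G4&G0=0&1=0 -> 00000
Step 2: G0=NOT G0=NOT 0=1 G1=NOT G0=NOT 0=1 G2=NOT G1=NOT 0=1 G3=G1&G4=0&0=0 G4=G4&G0=0&0=0 -> 11100
Step 3: G0=NOT G0=NOT 1=0 G1=NOT G0=NOT 1=0 G2=NOT G1=NOT 1=0 G3=G1&G4=1&0=0 G4=G4&G0=0&1=0 -> 00000
Cycle of length 2 starting at step 1 -> no fixed point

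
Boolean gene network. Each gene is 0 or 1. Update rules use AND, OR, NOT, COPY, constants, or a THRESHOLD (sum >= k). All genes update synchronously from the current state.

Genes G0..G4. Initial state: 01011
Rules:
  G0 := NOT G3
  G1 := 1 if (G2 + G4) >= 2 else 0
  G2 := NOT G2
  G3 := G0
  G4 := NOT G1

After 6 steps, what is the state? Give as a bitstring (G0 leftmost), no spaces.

Step 1: G0=NOT G3=NOT 1=0 G1=(0+1>=2)=0 G2=NOT G2=NOT 0=1 G3=G0=0 G4=NOT G1=NOT 1=0 -> 00100
Step 2: G0=NOT G3=NOT 0=1 G1=(1+0>=2)=0 G2=NOT G2=NOT 1=0 G3=G0=0 G4=NOT G1=NOT 0=1 -> 10001
Step 3: G0=NOT G3=NOT 0=1 G1=(0+1>=2)=0 G2=NOT G2=NOT 0=1 G3=G0=1 G4=NOT G1=NOT 0=1 -> 10111
Step 4: G0=NOT G3=NOT 1=0 G1=(1+1>=2)=1 G2=NOT G2=NOT 1=0 G3=G0=1 G4=NOT G1=NOT 0=1 -> 01011
Step 5: G0=NOT G3=NOT 1=0 G1=(0+1>=2)=0 G2=NOT G2=NOT 0=1 G3=G0=0 G4=NOT G1=NOT 1=0 -> 00100
Step 6: G0=NOT G3=NOT 0=1 G1=(1+0>=2)=0 G2=NOT G2=NOT 1=0 G3=G0=0 G4=NOT G1=NOT 0=1 -> 10001

10001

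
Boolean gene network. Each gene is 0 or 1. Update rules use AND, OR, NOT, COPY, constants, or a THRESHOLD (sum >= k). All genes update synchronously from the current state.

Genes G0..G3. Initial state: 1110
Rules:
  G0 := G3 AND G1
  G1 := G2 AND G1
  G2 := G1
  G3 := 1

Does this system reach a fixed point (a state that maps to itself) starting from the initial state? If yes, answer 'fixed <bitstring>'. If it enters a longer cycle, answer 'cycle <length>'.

Step 0: 1110
Step 1: G0=G3&G1=0&1=0 G1=G2&G1=1&1=1 G2=G1=1 G3=1(const) -> 0111
Step 2: G0=G3&G1=1&1=1 G1=G2&G1=1&1=1 G2=G1=1 G3=1(const) -> 1111
Step 3: G0=G3&G1=1&1=1 G1=G2&G1=1&1=1 G2=G1=1 G3=1(const) -> 1111
Fixed point reached at step 2: 1111

Answer: fixed 1111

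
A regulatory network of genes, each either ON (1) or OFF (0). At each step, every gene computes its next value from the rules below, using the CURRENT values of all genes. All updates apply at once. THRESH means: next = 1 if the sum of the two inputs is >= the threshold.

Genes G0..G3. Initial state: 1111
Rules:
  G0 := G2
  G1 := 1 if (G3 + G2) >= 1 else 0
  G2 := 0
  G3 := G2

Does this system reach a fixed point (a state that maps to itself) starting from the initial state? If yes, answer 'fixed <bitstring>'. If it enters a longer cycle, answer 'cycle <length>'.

Answer: fixed 0000

Derivation:
Step 0: 1111
Step 1: G0=G2=1 G1=(1+1>=1)=1 G2=0(const) G3=G2=1 -> 1101
Step 2: G0=G2=0 G1=(1+0>=1)=1 G2=0(const) G3=G2=0 -> 0100
Step 3: G0=G2=0 G1=(0+0>=1)=0 G2=0(const) G3=G2=0 -> 0000
Step 4: G0=G2=0 G1=(0+0>=1)=0 G2=0(const) G3=G2=0 -> 0000
Fixed point reached at step 3: 0000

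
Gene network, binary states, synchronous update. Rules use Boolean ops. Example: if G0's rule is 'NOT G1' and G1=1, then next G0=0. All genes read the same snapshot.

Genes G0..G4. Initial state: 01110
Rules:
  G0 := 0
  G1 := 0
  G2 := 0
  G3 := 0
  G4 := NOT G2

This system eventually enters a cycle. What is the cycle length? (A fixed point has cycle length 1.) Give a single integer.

Answer: 1

Derivation:
Step 0: 01110
Step 1: G0=0(const) G1=0(const) G2=0(const) G3=0(const) G4=NOT G2=NOT 1=0 -> 00000
Step 2: G0=0(const) G1=0(const) G2=0(const) G3=0(const) G4=NOT G2=NOT 0=1 -> 00001
Step 3: G0=0(const) G1=0(const) G2=0(const) G3=0(const) G4=NOT G2=NOT 0=1 -> 00001
State from step 3 equals state from step 2 -> cycle length 1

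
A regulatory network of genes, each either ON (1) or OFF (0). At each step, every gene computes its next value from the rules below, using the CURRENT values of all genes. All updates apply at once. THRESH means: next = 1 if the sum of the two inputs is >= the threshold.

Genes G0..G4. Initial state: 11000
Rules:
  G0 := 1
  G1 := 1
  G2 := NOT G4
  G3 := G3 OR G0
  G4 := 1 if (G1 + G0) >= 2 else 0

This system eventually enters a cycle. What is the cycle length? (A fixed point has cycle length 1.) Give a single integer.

Step 0: 11000
Step 1: G0=1(const) G1=1(const) G2=NOT G4=NOT 0=1 G3=G3|G0=0|1=1 G4=(1+1>=2)=1 -> 11111
Step 2: G0=1(const) G1=1(const) G2=NOT G4=NOT 1=0 G3=G3|G0=1|1=1 G4=(1+1>=2)=1 -> 11011
Step 3: G0=1(const) G1=1(const) G2=NOT G4=NOT 1=0 G3=G3|G0=1|1=1 G4=(1+1>=2)=1 -> 11011
State from step 3 equals state from step 2 -> cycle length 1

Answer: 1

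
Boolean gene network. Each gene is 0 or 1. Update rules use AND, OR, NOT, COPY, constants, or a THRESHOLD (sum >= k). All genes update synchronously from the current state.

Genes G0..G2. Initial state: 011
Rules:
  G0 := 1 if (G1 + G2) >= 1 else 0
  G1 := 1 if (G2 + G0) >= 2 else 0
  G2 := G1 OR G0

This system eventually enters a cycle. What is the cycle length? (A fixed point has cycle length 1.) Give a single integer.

Step 0: 011
Step 1: G0=(1+1>=1)=1 G1=(1+0>=2)=0 G2=G1|G0=1|0=1 -> 101
Step 2: G0=(0+1>=1)=1 G1=(1+1>=2)=1 G2=G1|G0=0|1=1 -> 111
Step 3: G0=(1+1>=1)=1 G1=(1+1>=2)=1 G2=G1|G0=1|1=1 -> 111
State from step 3 equals state from step 2 -> cycle length 1

Answer: 1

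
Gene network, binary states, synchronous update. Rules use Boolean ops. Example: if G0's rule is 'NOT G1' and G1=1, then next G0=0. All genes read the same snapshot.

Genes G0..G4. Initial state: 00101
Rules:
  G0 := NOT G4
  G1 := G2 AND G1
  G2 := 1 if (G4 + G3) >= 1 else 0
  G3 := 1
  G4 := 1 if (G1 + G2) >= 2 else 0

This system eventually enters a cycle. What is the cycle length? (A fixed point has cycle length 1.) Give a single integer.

Answer: 1

Derivation:
Step 0: 00101
Step 1: G0=NOT G4=NOT 1=0 G1=G2&G1=1&0=0 G2=(1+0>=1)=1 G3=1(const) G4=(0+1>=2)=0 -> 00110
Step 2: G0=NOT G4=NOT 0=1 G1=G2&G1=1&0=0 G2=(0+1>=1)=1 G3=1(const) G4=(0+1>=2)=0 -> 10110
Step 3: G0=NOT G4=NOT 0=1 G1=G2&G1=1&0=0 G2=(0+1>=1)=1 G3=1(const) G4=(0+1>=2)=0 -> 10110
State from step 3 equals state from step 2 -> cycle length 1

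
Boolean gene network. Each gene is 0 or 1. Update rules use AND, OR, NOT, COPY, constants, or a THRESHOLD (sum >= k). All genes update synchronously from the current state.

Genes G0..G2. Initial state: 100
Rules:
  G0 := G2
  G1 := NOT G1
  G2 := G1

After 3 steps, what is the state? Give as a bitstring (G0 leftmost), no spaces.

Step 1: G0=G2=0 G1=NOT G1=NOT 0=1 G2=G1=0 -> 010
Step 2: G0=G2=0 G1=NOT G1=NOT 1=0 G2=G1=1 -> 001
Step 3: G0=G2=1 G1=NOT G1=NOT 0=1 G2=G1=0 -> 110

110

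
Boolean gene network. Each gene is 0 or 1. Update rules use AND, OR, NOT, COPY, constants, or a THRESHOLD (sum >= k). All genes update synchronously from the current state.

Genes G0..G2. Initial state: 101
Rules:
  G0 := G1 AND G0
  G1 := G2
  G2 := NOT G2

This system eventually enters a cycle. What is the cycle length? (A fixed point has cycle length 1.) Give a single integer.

Answer: 2

Derivation:
Step 0: 101
Step 1: G0=G1&G0=0&1=0 G1=G2=1 G2=NOT G2=NOT 1=0 -> 010
Step 2: G0=G1&G0=1&0=0 G1=G2=0 G2=NOT G2=NOT 0=1 -> 001
Step 3: G0=G1&G0=0&0=0 G1=G2=1 G2=NOT G2=NOT 1=0 -> 010
State from step 3 equals state from step 1 -> cycle length 2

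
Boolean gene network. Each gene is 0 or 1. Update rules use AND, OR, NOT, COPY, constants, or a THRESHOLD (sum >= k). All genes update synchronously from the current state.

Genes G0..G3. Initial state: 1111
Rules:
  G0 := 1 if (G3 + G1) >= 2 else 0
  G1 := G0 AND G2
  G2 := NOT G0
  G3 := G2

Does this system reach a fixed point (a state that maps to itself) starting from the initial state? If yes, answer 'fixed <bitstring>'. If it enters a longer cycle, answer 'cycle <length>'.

Step 0: 1111
Step 1: G0=(1+1>=2)=1 G1=G0&G2=1&1=1 G2=NOT G0=NOT 1=0 G3=G2=1 -> 1101
Step 2: G0=(1+1>=2)=1 G1=G0&G2=1&0=0 G2=NOT G0=NOT 1=0 G3=G2=0 -> 1000
Step 3: G0=(0+0>=2)=0 G1=G0&G2=1&0=0 G2=NOT G0=NOT 1=0 G3=G2=0 -> 0000
Step 4: G0=(0+0>=2)=0 G1=G0&G2=0&0=0 G2=NOT G0=NOT 0=1 G3=G2=0 -> 0010
Step 5: G0=(0+0>=2)=0 G1=G0&G2=0&1=0 G2=NOT G0=NOT 0=1 G3=G2=1 -> 0011
Step 6: G0=(1+0>=2)=0 G1=G0&G2=0&1=0 G2=NOT G0=NOT 0=1 G3=G2=1 -> 0011
Fixed point reached at step 5: 0011

Answer: fixed 0011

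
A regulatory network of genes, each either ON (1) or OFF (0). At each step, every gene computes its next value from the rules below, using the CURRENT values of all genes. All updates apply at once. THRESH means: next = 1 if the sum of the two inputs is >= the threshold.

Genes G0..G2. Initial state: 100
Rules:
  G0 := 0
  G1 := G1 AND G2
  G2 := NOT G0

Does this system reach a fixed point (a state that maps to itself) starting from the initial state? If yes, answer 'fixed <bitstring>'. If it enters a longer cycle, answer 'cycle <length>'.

Step 0: 100
Step 1: G0=0(const) G1=G1&G2=0&0=0 G2=NOT G0=NOT 1=0 -> 000
Step 2: G0=0(const) G1=G1&G2=0&0=0 G2=NOT G0=NOT 0=1 -> 001
Step 3: G0=0(const) G1=G1&G2=0&1=0 G2=NOT G0=NOT 0=1 -> 001
Fixed point reached at step 2: 001

Answer: fixed 001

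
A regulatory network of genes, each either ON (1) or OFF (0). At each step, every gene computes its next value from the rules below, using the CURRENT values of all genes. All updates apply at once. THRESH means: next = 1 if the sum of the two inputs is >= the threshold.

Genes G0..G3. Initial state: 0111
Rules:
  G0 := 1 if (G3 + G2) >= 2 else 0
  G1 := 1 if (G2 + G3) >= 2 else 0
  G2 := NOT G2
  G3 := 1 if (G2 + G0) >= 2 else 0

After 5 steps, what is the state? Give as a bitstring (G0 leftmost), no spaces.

Step 1: G0=(1+1>=2)=1 G1=(1+1>=2)=1 G2=NOT G2=NOT 1=0 G3=(1+0>=2)=0 -> 1100
Step 2: G0=(0+0>=2)=0 G1=(0+0>=2)=0 G2=NOT G2=NOT 0=1 G3=(0+1>=2)=0 -> 0010
Step 3: G0=(0+1>=2)=0 G1=(1+0>=2)=0 G2=NOT G2=NOT 1=0 G3=(1+0>=2)=0 -> 0000
Step 4: G0=(0+0>=2)=0 G1=(0+0>=2)=0 G2=NOT G2=NOT 0=1 G3=(0+0>=2)=0 -> 0010
Step 5: G0=(0+1>=2)=0 G1=(1+0>=2)=0 G2=NOT G2=NOT 1=0 G3=(1+0>=2)=0 -> 0000

0000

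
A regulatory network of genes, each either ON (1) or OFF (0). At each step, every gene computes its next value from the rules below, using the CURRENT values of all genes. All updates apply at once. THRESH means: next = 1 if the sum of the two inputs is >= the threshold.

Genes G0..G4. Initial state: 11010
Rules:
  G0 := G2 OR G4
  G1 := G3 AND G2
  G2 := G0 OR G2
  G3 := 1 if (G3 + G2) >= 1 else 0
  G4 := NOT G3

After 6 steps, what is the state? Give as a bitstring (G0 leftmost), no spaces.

Step 1: G0=G2|G4=0|0=0 G1=G3&G2=1&0=0 G2=G0|G2=1|0=1 G3=(1+0>=1)=1 G4=NOT G3=NOT 1=0 -> 00110
Step 2: G0=G2|G4=1|0=1 G1=G3&G2=1&1=1 G2=G0|G2=0|1=1 G3=(1+1>=1)=1 G4=NOT G3=NOT 1=0 -> 11110
Step 3: G0=G2|G4=1|0=1 G1=G3&G2=1&1=1 G2=G0|G2=1|1=1 G3=(1+1>=1)=1 G4=NOT G3=NOT 1=0 -> 11110
Step 4: G0=G2|G4=1|0=1 G1=G3&G2=1&1=1 G2=G0|G2=1|1=1 G3=(1+1>=1)=1 G4=NOT G3=NOT 1=0 -> 11110
Step 5: G0=G2|G4=1|0=1 G1=G3&G2=1&1=1 G2=G0|G2=1|1=1 G3=(1+1>=1)=1 G4=NOT G3=NOT 1=0 -> 11110
Step 6: G0=G2|G4=1|0=1 G1=G3&G2=1&1=1 G2=G0|G2=1|1=1 G3=(1+1>=1)=1 G4=NOT G3=NOT 1=0 -> 11110

11110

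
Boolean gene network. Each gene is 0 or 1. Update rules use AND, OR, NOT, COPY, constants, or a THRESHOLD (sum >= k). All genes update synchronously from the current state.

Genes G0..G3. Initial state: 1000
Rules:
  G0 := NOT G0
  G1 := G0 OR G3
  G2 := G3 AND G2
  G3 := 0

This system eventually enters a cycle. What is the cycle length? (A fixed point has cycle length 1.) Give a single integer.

Answer: 2

Derivation:
Step 0: 1000
Step 1: G0=NOT G0=NOT 1=0 G1=G0|G3=1|0=1 G2=G3&G2=0&0=0 G3=0(const) -> 0100
Step 2: G0=NOT G0=NOT 0=1 G1=G0|G3=0|0=0 G2=G3&G2=0&0=0 G3=0(const) -> 1000
State from step 2 equals state from step 0 -> cycle length 2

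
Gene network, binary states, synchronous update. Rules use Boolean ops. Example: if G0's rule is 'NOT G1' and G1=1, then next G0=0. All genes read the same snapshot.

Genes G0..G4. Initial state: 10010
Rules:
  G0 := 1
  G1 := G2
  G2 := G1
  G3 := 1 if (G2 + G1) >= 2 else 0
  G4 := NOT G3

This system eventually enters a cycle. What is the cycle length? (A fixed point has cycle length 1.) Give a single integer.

Answer: 1

Derivation:
Step 0: 10010
Step 1: G0=1(const) G1=G2=0 G2=G1=0 G3=(0+0>=2)=0 G4=NOT G3=NOT 1=0 -> 10000
Step 2: G0=1(const) G1=G2=0 G2=G1=0 G3=(0+0>=2)=0 G4=NOT G3=NOT 0=1 -> 10001
Step 3: G0=1(const) G1=G2=0 G2=G1=0 G3=(0+0>=2)=0 G4=NOT G3=NOT 0=1 -> 10001
State from step 3 equals state from step 2 -> cycle length 1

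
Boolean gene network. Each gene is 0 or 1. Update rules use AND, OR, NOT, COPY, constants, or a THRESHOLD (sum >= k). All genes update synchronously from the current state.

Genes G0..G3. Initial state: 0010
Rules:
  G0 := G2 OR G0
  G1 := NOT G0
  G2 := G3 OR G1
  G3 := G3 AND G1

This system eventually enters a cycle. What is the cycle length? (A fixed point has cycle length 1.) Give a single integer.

Answer: 1

Derivation:
Step 0: 0010
Step 1: G0=G2|G0=1|0=1 G1=NOT G0=NOT 0=1 G2=G3|G1=0|0=0 G3=G3&G1=0&0=0 -> 1100
Step 2: G0=G2|G0=0|1=1 G1=NOT G0=NOT 1=0 G2=G3|G1=0|1=1 G3=G3&G1=0&1=0 -> 1010
Step 3: G0=G2|G0=1|1=1 G1=NOT G0=NOT 1=0 G2=G3|G1=0|0=0 G3=G3&G1=0&0=0 -> 1000
Step 4: G0=G2|G0=0|1=1 G1=NOT G0=NOT 1=0 G2=G3|G1=0|0=0 G3=G3&G1=0&0=0 -> 1000
State from step 4 equals state from step 3 -> cycle length 1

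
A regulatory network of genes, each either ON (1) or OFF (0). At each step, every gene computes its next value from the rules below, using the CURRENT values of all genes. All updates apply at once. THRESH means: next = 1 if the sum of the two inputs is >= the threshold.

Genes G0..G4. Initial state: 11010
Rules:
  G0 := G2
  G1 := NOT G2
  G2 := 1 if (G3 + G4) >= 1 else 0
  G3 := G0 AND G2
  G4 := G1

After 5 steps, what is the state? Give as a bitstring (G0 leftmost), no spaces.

Step 1: G0=G2=0 G1=NOT G2=NOT 0=1 G2=(1+0>=1)=1 G3=G0&G2=1&0=0 G4=G1=1 -> 01101
Step 2: G0=G2=1 G1=NOT G2=NOT 1=0 G2=(0+1>=1)=1 G3=G0&G2=0&1=0 G4=G1=1 -> 10101
Step 3: G0=G2=1 G1=NOT G2=NOT 1=0 G2=(0+1>=1)=1 G3=G0&G2=1&1=1 G4=G1=0 -> 10110
Step 4: G0=G2=1 G1=NOT G2=NOT 1=0 G2=(1+0>=1)=1 G3=G0&G2=1&1=1 G4=G1=0 -> 10110
Step 5: G0=G2=1 G1=NOT G2=NOT 1=0 G2=(1+0>=1)=1 G3=G0&G2=1&1=1 G4=G1=0 -> 10110

10110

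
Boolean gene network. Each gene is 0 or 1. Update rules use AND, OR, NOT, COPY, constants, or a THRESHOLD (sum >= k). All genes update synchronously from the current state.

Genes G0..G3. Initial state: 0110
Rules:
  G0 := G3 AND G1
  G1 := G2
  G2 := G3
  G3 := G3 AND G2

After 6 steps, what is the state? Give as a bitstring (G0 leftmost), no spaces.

Step 1: G0=G3&G1=0&1=0 G1=G2=1 G2=G3=0 G3=G3&G2=0&1=0 -> 0100
Step 2: G0=G3&G1=0&1=0 G1=G2=0 G2=G3=0 G3=G3&G2=0&0=0 -> 0000
Step 3: G0=G3&G1=0&0=0 G1=G2=0 G2=G3=0 G3=G3&G2=0&0=0 -> 0000
Step 4: G0=G3&G1=0&0=0 G1=G2=0 G2=G3=0 G3=G3&G2=0&0=0 -> 0000
Step 5: G0=G3&G1=0&0=0 G1=G2=0 G2=G3=0 G3=G3&G2=0&0=0 -> 0000
Step 6: G0=G3&G1=0&0=0 G1=G2=0 G2=G3=0 G3=G3&G2=0&0=0 -> 0000

0000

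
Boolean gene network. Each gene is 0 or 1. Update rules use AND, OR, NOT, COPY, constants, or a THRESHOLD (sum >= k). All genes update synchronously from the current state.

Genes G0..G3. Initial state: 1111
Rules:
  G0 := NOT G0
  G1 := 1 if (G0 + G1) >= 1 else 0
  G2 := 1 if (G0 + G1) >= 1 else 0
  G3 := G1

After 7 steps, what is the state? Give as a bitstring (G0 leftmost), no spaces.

Step 1: G0=NOT G0=NOT 1=0 G1=(1+1>=1)=1 G2=(1+1>=1)=1 G3=G1=1 -> 0111
Step 2: G0=NOT G0=NOT 0=1 G1=(0+1>=1)=1 G2=(0+1>=1)=1 G3=G1=1 -> 1111
Step 3: G0=NOT G0=NOT 1=0 G1=(1+1>=1)=1 G2=(1+1>=1)=1 G3=G1=1 -> 0111
Step 4: G0=NOT G0=NOT 0=1 G1=(0+1>=1)=1 G2=(0+1>=1)=1 G3=G1=1 -> 1111
Step 5: G0=NOT G0=NOT 1=0 G1=(1+1>=1)=1 G2=(1+1>=1)=1 G3=G1=1 -> 0111
Step 6: G0=NOT G0=NOT 0=1 G1=(0+1>=1)=1 G2=(0+1>=1)=1 G3=G1=1 -> 1111
Step 7: G0=NOT G0=NOT 1=0 G1=(1+1>=1)=1 G2=(1+1>=1)=1 G3=G1=1 -> 0111

0111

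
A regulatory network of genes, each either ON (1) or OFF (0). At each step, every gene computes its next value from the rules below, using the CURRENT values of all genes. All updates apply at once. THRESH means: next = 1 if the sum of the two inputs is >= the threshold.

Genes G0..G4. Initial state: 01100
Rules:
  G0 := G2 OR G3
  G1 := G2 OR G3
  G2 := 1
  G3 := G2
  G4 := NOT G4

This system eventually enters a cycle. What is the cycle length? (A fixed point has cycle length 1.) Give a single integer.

Answer: 2

Derivation:
Step 0: 01100
Step 1: G0=G2|G3=1|0=1 G1=G2|G3=1|0=1 G2=1(const) G3=G2=1 G4=NOT G4=NOT 0=1 -> 11111
Step 2: G0=G2|G3=1|1=1 G1=G2|G3=1|1=1 G2=1(const) G3=G2=1 G4=NOT G4=NOT 1=0 -> 11110
Step 3: G0=G2|G3=1|1=1 G1=G2|G3=1|1=1 G2=1(const) G3=G2=1 G4=NOT G4=NOT 0=1 -> 11111
State from step 3 equals state from step 1 -> cycle length 2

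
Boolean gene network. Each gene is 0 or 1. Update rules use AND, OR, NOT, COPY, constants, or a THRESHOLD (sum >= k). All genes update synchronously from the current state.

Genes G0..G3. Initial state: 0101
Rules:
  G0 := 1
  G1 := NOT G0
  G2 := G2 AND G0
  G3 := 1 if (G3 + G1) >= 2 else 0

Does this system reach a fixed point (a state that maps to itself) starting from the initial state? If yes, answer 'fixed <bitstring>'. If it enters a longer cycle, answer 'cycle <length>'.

Answer: fixed 1000

Derivation:
Step 0: 0101
Step 1: G0=1(const) G1=NOT G0=NOT 0=1 G2=G2&G0=0&0=0 G3=(1+1>=2)=1 -> 1101
Step 2: G0=1(const) G1=NOT G0=NOT 1=0 G2=G2&G0=0&1=0 G3=(1+1>=2)=1 -> 1001
Step 3: G0=1(const) G1=NOT G0=NOT 1=0 G2=G2&G0=0&1=0 G3=(1+0>=2)=0 -> 1000
Step 4: G0=1(const) G1=NOT G0=NOT 1=0 G2=G2&G0=0&1=0 G3=(0+0>=2)=0 -> 1000
Fixed point reached at step 3: 1000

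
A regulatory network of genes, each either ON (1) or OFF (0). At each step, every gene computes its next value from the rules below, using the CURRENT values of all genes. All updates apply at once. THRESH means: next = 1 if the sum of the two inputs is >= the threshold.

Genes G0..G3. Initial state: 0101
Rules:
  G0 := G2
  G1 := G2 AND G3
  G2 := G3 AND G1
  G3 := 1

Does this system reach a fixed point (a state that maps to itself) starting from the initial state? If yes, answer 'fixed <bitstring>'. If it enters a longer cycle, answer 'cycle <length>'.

Step 0: 0101
Step 1: G0=G2=0 G1=G2&G3=0&1=0 G2=G3&G1=1&1=1 G3=1(const) -> 0011
Step 2: G0=G2=1 G1=G2&G3=1&1=1 G2=G3&G1=1&0=0 G3=1(const) -> 1101
Step 3: G0=G2=0 G1=G2&G3=0&1=0 G2=G3&G1=1&1=1 G3=1(const) -> 0011
Cycle of length 2 starting at step 1 -> no fixed point

Answer: cycle 2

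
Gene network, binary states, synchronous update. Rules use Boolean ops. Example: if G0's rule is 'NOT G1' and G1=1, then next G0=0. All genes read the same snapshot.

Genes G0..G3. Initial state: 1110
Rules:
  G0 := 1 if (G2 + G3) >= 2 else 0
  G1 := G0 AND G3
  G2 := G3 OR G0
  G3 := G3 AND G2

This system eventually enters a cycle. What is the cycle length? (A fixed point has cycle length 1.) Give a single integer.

Answer: 1

Derivation:
Step 0: 1110
Step 1: G0=(1+0>=2)=0 G1=G0&G3=1&0=0 G2=G3|G0=0|1=1 G3=G3&G2=0&1=0 -> 0010
Step 2: G0=(1+0>=2)=0 G1=G0&G3=0&0=0 G2=G3|G0=0|0=0 G3=G3&G2=0&1=0 -> 0000
Step 3: G0=(0+0>=2)=0 G1=G0&G3=0&0=0 G2=G3|G0=0|0=0 G3=G3&G2=0&0=0 -> 0000
State from step 3 equals state from step 2 -> cycle length 1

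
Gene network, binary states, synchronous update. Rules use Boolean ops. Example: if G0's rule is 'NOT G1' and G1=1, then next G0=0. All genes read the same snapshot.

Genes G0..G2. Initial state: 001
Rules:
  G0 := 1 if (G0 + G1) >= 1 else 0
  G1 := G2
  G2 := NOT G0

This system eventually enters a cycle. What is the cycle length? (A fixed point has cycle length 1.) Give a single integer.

Step 0: 001
Step 1: G0=(0+0>=1)=0 G1=G2=1 G2=NOT G0=NOT 0=1 -> 011
Step 2: G0=(0+1>=1)=1 G1=G2=1 G2=NOT G0=NOT 0=1 -> 111
Step 3: G0=(1+1>=1)=1 G1=G2=1 G2=NOT G0=NOT 1=0 -> 110
Step 4: G0=(1+1>=1)=1 G1=G2=0 G2=NOT G0=NOT 1=0 -> 100
Step 5: G0=(1+0>=1)=1 G1=G2=0 G2=NOT G0=NOT 1=0 -> 100
State from step 5 equals state from step 4 -> cycle length 1

Answer: 1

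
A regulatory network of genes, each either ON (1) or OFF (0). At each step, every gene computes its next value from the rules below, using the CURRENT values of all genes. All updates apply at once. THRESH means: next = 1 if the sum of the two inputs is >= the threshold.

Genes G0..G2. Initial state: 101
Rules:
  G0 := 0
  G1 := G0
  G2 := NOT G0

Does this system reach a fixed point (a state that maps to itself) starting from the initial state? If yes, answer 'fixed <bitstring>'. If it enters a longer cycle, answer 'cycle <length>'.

Step 0: 101
Step 1: G0=0(const) G1=G0=1 G2=NOT G0=NOT 1=0 -> 010
Step 2: G0=0(const) G1=G0=0 G2=NOT G0=NOT 0=1 -> 001
Step 3: G0=0(const) G1=G0=0 G2=NOT G0=NOT 0=1 -> 001
Fixed point reached at step 2: 001

Answer: fixed 001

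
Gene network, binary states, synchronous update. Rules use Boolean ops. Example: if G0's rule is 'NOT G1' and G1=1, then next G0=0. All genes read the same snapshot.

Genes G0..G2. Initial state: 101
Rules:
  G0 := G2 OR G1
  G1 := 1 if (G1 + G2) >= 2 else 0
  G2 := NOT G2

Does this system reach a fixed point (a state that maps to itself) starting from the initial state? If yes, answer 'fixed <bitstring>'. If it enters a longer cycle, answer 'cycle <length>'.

Answer: cycle 2

Derivation:
Step 0: 101
Step 1: G0=G2|G1=1|0=1 G1=(0+1>=2)=0 G2=NOT G2=NOT 1=0 -> 100
Step 2: G0=G2|G1=0|0=0 G1=(0+0>=2)=0 G2=NOT G2=NOT 0=1 -> 001
Step 3: G0=G2|G1=1|0=1 G1=(0+1>=2)=0 G2=NOT G2=NOT 1=0 -> 100
Cycle of length 2 starting at step 1 -> no fixed point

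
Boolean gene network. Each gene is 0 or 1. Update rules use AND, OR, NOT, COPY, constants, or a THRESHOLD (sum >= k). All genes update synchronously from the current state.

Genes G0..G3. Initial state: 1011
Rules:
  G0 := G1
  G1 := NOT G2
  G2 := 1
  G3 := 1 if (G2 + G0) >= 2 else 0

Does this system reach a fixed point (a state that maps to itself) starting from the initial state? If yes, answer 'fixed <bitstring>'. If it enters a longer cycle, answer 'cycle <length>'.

Step 0: 1011
Step 1: G0=G1=0 G1=NOT G2=NOT 1=0 G2=1(const) G3=(1+1>=2)=1 -> 0011
Step 2: G0=G1=0 G1=NOT G2=NOT 1=0 G2=1(const) G3=(1+0>=2)=0 -> 0010
Step 3: G0=G1=0 G1=NOT G2=NOT 1=0 G2=1(const) G3=(1+0>=2)=0 -> 0010
Fixed point reached at step 2: 0010

Answer: fixed 0010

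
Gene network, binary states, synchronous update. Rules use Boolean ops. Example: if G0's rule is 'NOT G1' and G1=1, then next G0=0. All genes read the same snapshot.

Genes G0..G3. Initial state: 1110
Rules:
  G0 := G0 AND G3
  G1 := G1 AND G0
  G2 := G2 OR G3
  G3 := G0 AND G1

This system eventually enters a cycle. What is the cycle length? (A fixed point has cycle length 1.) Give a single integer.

Answer: 1

Derivation:
Step 0: 1110
Step 1: G0=G0&G3=1&0=0 G1=G1&G0=1&1=1 G2=G2|G3=1|0=1 G3=G0&G1=1&1=1 -> 0111
Step 2: G0=G0&G3=0&1=0 G1=G1&G0=1&0=0 G2=G2|G3=1|1=1 G3=G0&G1=0&1=0 -> 0010
Step 3: G0=G0&G3=0&0=0 G1=G1&G0=0&0=0 G2=G2|G3=1|0=1 G3=G0&G1=0&0=0 -> 0010
State from step 3 equals state from step 2 -> cycle length 1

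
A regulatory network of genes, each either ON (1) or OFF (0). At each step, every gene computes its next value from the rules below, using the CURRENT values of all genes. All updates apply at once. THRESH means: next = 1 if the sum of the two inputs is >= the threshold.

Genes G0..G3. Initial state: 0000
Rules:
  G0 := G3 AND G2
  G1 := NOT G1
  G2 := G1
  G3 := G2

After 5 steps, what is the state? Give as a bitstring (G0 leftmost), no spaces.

Step 1: G0=G3&G2=0&0=0 G1=NOT G1=NOT 0=1 G2=G1=0 G3=G2=0 -> 0100
Step 2: G0=G3&G2=0&0=0 G1=NOT G1=NOT 1=0 G2=G1=1 G3=G2=0 -> 0010
Step 3: G0=G3&G2=0&1=0 G1=NOT G1=NOT 0=1 G2=G1=0 G3=G2=1 -> 0101
Step 4: G0=G3&G2=1&0=0 G1=NOT G1=NOT 1=0 G2=G1=1 G3=G2=0 -> 0010
Step 5: G0=G3&G2=0&1=0 G1=NOT G1=NOT 0=1 G2=G1=0 G3=G2=1 -> 0101

0101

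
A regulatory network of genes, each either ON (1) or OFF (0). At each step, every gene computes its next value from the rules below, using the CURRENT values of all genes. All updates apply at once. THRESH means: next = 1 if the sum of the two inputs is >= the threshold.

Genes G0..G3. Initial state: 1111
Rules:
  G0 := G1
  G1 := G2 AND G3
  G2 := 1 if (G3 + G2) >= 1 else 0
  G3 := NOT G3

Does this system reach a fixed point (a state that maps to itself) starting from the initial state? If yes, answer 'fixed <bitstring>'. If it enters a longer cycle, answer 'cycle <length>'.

Answer: cycle 2

Derivation:
Step 0: 1111
Step 1: G0=G1=1 G1=G2&G3=1&1=1 G2=(1+1>=1)=1 G3=NOT G3=NOT 1=0 -> 1110
Step 2: G0=G1=1 G1=G2&G3=1&0=0 G2=(0+1>=1)=1 G3=NOT G3=NOT 0=1 -> 1011
Step 3: G0=G1=0 G1=G2&G3=1&1=1 G2=(1+1>=1)=1 G3=NOT G3=NOT 1=0 -> 0110
Step 4: G0=G1=1 G1=G2&G3=1&0=0 G2=(0+1>=1)=1 G3=NOT G3=NOT 0=1 -> 1011
Cycle of length 2 starting at step 2 -> no fixed point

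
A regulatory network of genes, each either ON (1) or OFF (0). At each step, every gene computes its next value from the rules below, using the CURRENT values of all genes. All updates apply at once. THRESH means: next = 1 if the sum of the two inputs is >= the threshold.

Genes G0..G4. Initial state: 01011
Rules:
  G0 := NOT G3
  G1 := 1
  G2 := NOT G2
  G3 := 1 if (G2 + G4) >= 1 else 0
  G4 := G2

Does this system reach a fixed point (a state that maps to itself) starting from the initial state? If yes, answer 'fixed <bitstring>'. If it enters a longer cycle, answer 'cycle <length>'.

Step 0: 01011
Step 1: G0=NOT G3=NOT 1=0 G1=1(const) G2=NOT G2=NOT 0=1 G3=(0+1>=1)=1 G4=G2=0 -> 01110
Step 2: G0=NOT G3=NOT 1=0 G1=1(const) G2=NOT G2=NOT 1=0 G3=(1+0>=1)=1 G4=G2=1 -> 01011
Cycle of length 2 starting at step 0 -> no fixed point

Answer: cycle 2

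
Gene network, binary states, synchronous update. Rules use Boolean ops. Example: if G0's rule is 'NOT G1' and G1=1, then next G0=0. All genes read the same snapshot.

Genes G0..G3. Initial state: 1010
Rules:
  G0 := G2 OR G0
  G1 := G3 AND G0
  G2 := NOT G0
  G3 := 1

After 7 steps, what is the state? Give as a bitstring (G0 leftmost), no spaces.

Step 1: G0=G2|G0=1|1=1 G1=G3&G0=0&1=0 G2=NOT G0=NOT 1=0 G3=1(const) -> 1001
Step 2: G0=G2|G0=0|1=1 G1=G3&G0=1&1=1 G2=NOT G0=NOT 1=0 G3=1(const) -> 1101
Step 3: G0=G2|G0=0|1=1 G1=G3&G0=1&1=1 G2=NOT G0=NOT 1=0 G3=1(const) -> 1101
Step 4: G0=G2|G0=0|1=1 G1=G3&G0=1&1=1 G2=NOT G0=NOT 1=0 G3=1(const) -> 1101
Step 5: G0=G2|G0=0|1=1 G1=G3&G0=1&1=1 G2=NOT G0=NOT 1=0 G3=1(const) -> 1101
Step 6: G0=G2|G0=0|1=1 G1=G3&G0=1&1=1 G2=NOT G0=NOT 1=0 G3=1(const) -> 1101
Step 7: G0=G2|G0=0|1=1 G1=G3&G0=1&1=1 G2=NOT G0=NOT 1=0 G3=1(const) -> 1101

1101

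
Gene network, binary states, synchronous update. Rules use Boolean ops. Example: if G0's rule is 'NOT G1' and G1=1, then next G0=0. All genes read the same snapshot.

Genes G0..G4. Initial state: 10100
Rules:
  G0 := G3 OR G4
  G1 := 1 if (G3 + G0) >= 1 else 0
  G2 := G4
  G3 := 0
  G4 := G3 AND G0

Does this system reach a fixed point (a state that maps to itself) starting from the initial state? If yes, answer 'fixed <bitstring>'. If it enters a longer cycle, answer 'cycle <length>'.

Answer: fixed 00000

Derivation:
Step 0: 10100
Step 1: G0=G3|G4=0|0=0 G1=(0+1>=1)=1 G2=G4=0 G3=0(const) G4=G3&G0=0&1=0 -> 01000
Step 2: G0=G3|G4=0|0=0 G1=(0+0>=1)=0 G2=G4=0 G3=0(const) G4=G3&G0=0&0=0 -> 00000
Step 3: G0=G3|G4=0|0=0 G1=(0+0>=1)=0 G2=G4=0 G3=0(const) G4=G3&G0=0&0=0 -> 00000
Fixed point reached at step 2: 00000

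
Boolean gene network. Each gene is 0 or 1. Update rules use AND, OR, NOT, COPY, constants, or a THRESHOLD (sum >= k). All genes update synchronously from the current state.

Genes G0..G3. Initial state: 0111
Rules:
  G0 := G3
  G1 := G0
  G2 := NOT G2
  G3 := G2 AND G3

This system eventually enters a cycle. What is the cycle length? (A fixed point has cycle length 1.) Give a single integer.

Step 0: 0111
Step 1: G0=G3=1 G1=G0=0 G2=NOT G2=NOT 1=0 G3=G2&G3=1&1=1 -> 1001
Step 2: G0=G3=1 G1=G0=1 G2=NOT G2=NOT 0=1 G3=G2&G3=0&1=0 -> 1110
Step 3: G0=G3=0 G1=G0=1 G2=NOT G2=NOT 1=0 G3=G2&G3=1&0=0 -> 0100
Step 4: G0=G3=0 G1=G0=0 G2=NOT G2=NOT 0=1 G3=G2&G3=0&0=0 -> 0010
Step 5: G0=G3=0 G1=G0=0 G2=NOT G2=NOT 1=0 G3=G2&G3=1&0=0 -> 0000
Step 6: G0=G3=0 G1=G0=0 G2=NOT G2=NOT 0=1 G3=G2&G3=0&0=0 -> 0010
State from step 6 equals state from step 4 -> cycle length 2

Answer: 2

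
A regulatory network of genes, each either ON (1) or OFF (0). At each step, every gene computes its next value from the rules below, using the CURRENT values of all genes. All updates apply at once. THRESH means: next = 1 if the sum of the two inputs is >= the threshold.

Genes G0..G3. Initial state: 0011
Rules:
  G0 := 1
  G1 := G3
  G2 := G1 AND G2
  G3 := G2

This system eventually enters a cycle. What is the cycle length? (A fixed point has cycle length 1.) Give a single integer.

Answer: 1

Derivation:
Step 0: 0011
Step 1: G0=1(const) G1=G3=1 G2=G1&G2=0&1=0 G3=G2=1 -> 1101
Step 2: G0=1(const) G1=G3=1 G2=G1&G2=1&0=0 G3=G2=0 -> 1100
Step 3: G0=1(const) G1=G3=0 G2=G1&G2=1&0=0 G3=G2=0 -> 1000
Step 4: G0=1(const) G1=G3=0 G2=G1&G2=0&0=0 G3=G2=0 -> 1000
State from step 4 equals state from step 3 -> cycle length 1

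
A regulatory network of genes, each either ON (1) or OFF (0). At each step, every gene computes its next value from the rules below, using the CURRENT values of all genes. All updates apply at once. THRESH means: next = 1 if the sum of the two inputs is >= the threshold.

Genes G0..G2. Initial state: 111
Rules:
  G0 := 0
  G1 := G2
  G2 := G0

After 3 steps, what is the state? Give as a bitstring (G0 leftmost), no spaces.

Step 1: G0=0(const) G1=G2=1 G2=G0=1 -> 011
Step 2: G0=0(const) G1=G2=1 G2=G0=0 -> 010
Step 3: G0=0(const) G1=G2=0 G2=G0=0 -> 000

000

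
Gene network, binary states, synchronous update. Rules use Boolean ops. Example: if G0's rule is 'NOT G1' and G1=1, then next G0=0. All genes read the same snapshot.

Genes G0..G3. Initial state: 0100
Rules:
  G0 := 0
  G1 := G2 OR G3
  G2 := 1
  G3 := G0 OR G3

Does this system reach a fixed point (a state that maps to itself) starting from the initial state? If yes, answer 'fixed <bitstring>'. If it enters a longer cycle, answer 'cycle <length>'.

Step 0: 0100
Step 1: G0=0(const) G1=G2|G3=0|0=0 G2=1(const) G3=G0|G3=0|0=0 -> 0010
Step 2: G0=0(const) G1=G2|G3=1|0=1 G2=1(const) G3=G0|G3=0|0=0 -> 0110
Step 3: G0=0(const) G1=G2|G3=1|0=1 G2=1(const) G3=G0|G3=0|0=0 -> 0110
Fixed point reached at step 2: 0110

Answer: fixed 0110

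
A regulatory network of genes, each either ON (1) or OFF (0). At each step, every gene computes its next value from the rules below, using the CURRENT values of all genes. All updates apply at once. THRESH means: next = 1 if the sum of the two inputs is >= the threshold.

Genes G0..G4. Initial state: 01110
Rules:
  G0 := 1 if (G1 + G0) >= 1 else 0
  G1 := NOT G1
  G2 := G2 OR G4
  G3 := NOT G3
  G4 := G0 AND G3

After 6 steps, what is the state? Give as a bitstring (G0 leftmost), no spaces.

Step 1: G0=(1+0>=1)=1 G1=NOT G1=NOT 1=0 G2=G2|G4=1|0=1 G3=NOT G3=NOT 1=0 G4=G0&G3=0&1=0 -> 10100
Step 2: G0=(0+1>=1)=1 G1=NOT G1=NOT 0=1 G2=G2|G4=1|0=1 G3=NOT G3=NOT 0=1 G4=G0&G3=1&0=0 -> 11110
Step 3: G0=(1+1>=1)=1 G1=NOT G1=NOT 1=0 G2=G2|G4=1|0=1 G3=NOT G3=NOT 1=0 G4=G0&G3=1&1=1 -> 10101
Step 4: G0=(0+1>=1)=1 G1=NOT G1=NOT 0=1 G2=G2|G4=1|1=1 G3=NOT G3=NOT 0=1 G4=G0&G3=1&0=0 -> 11110
Step 5: G0=(1+1>=1)=1 G1=NOT G1=NOT 1=0 G2=G2|G4=1|0=1 G3=NOT G3=NOT 1=0 G4=G0&G3=1&1=1 -> 10101
Step 6: G0=(0+1>=1)=1 G1=NOT G1=NOT 0=1 G2=G2|G4=1|1=1 G3=NOT G3=NOT 0=1 G4=G0&G3=1&0=0 -> 11110

11110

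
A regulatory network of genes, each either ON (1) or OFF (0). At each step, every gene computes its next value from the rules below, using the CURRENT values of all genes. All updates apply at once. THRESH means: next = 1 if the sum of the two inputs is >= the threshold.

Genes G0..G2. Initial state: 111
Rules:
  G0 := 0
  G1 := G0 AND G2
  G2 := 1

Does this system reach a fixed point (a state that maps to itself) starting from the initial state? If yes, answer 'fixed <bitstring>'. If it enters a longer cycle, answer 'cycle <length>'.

Step 0: 111
Step 1: G0=0(const) G1=G0&G2=1&1=1 G2=1(const) -> 011
Step 2: G0=0(const) G1=G0&G2=0&1=0 G2=1(const) -> 001
Step 3: G0=0(const) G1=G0&G2=0&1=0 G2=1(const) -> 001
Fixed point reached at step 2: 001

Answer: fixed 001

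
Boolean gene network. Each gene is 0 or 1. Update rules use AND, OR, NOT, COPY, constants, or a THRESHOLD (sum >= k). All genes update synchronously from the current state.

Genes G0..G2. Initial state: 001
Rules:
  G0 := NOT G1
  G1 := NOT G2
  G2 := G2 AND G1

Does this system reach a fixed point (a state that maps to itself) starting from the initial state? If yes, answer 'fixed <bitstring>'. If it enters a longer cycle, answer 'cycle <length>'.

Answer: fixed 010

Derivation:
Step 0: 001
Step 1: G0=NOT G1=NOT 0=1 G1=NOT G2=NOT 1=0 G2=G2&G1=1&0=0 -> 100
Step 2: G0=NOT G1=NOT 0=1 G1=NOT G2=NOT 0=1 G2=G2&G1=0&0=0 -> 110
Step 3: G0=NOT G1=NOT 1=0 G1=NOT G2=NOT 0=1 G2=G2&G1=0&1=0 -> 010
Step 4: G0=NOT G1=NOT 1=0 G1=NOT G2=NOT 0=1 G2=G2&G1=0&1=0 -> 010
Fixed point reached at step 3: 010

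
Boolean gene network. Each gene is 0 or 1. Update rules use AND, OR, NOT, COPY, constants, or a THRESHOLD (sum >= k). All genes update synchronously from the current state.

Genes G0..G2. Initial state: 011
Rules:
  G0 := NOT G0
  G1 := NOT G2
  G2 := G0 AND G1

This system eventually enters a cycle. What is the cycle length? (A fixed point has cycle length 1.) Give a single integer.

Step 0: 011
Step 1: G0=NOT G0=NOT 0=1 G1=NOT G2=NOT 1=0 G2=G0&G1=0&1=0 -> 100
Step 2: G0=NOT G0=NOT 1=0 G1=NOT G2=NOT 0=1 G2=G0&G1=1&0=0 -> 010
Step 3: G0=NOT G0=NOT 0=1 G1=NOT G2=NOT 0=1 G2=G0&G1=0&1=0 -> 110
Step 4: G0=NOT G0=NOT 1=0 G1=NOT G2=NOT 0=1 G2=G0&G1=1&1=1 -> 011
State from step 4 equals state from step 0 -> cycle length 4

Answer: 4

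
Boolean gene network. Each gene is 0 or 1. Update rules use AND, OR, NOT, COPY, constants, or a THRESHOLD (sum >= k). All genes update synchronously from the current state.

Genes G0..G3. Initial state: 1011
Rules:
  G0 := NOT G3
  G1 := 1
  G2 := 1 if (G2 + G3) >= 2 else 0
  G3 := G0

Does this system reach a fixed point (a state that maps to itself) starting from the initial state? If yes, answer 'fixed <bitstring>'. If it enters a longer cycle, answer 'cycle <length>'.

Answer: cycle 4

Derivation:
Step 0: 1011
Step 1: G0=NOT G3=NOT 1=0 G1=1(const) G2=(1+1>=2)=1 G3=G0=1 -> 0111
Step 2: G0=NOT G3=NOT 1=0 G1=1(const) G2=(1+1>=2)=1 G3=G0=0 -> 0110
Step 3: G0=NOT G3=NOT 0=1 G1=1(const) G2=(1+0>=2)=0 G3=G0=0 -> 1100
Step 4: G0=NOT G3=NOT 0=1 G1=1(const) G2=(0+0>=2)=0 G3=G0=1 -> 1101
Step 5: G0=NOT G3=NOT 1=0 G1=1(const) G2=(0+1>=2)=0 G3=G0=1 -> 0101
Step 6: G0=NOT G3=NOT 1=0 G1=1(const) G2=(0+1>=2)=0 G3=G0=0 -> 0100
Step 7: G0=NOT G3=NOT 0=1 G1=1(const) G2=(0+0>=2)=0 G3=G0=0 -> 1100
Cycle of length 4 starting at step 3 -> no fixed point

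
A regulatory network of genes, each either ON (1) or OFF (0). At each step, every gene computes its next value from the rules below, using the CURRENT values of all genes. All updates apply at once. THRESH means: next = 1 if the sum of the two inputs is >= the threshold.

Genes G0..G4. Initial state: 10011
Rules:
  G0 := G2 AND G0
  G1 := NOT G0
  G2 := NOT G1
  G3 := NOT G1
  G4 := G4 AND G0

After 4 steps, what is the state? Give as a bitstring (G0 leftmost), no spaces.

Step 1: G0=G2&G0=0&1=0 G1=NOT G0=NOT 1=0 G2=NOT G1=NOT 0=1 G3=NOT G1=NOT 0=1 G4=G4&G0=1&1=1 -> 00111
Step 2: G0=G2&G0=1&0=0 G1=NOT G0=NOT 0=1 G2=NOT G1=NOT 0=1 G3=NOT G1=NOT 0=1 G4=G4&G0=1&0=0 -> 01110
Step 3: G0=G2&G0=1&0=0 G1=NOT G0=NOT 0=1 G2=NOT G1=NOT 1=0 G3=NOT G1=NOT 1=0 G4=G4&G0=0&0=0 -> 01000
Step 4: G0=G2&G0=0&0=0 G1=NOT G0=NOT 0=1 G2=NOT G1=NOT 1=0 G3=NOT G1=NOT 1=0 G4=G4&G0=0&0=0 -> 01000

01000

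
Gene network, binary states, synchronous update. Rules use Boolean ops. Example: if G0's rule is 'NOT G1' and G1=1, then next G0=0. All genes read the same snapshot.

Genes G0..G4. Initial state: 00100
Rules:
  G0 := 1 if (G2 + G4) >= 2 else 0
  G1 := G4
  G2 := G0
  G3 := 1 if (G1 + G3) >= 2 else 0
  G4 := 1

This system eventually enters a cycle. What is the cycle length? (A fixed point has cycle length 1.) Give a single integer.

Answer: 1

Derivation:
Step 0: 00100
Step 1: G0=(1+0>=2)=0 G1=G4=0 G2=G0=0 G3=(0+0>=2)=0 G4=1(const) -> 00001
Step 2: G0=(0+1>=2)=0 G1=G4=1 G2=G0=0 G3=(0+0>=2)=0 G4=1(const) -> 01001
Step 3: G0=(0+1>=2)=0 G1=G4=1 G2=G0=0 G3=(1+0>=2)=0 G4=1(const) -> 01001
State from step 3 equals state from step 2 -> cycle length 1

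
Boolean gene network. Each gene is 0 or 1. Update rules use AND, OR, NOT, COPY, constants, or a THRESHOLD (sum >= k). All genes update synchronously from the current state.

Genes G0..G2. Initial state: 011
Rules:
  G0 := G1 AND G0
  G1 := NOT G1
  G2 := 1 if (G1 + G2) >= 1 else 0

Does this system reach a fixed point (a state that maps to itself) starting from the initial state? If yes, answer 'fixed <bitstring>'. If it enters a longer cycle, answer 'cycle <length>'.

Step 0: 011
Step 1: G0=G1&G0=1&0=0 G1=NOT G1=NOT 1=0 G2=(1+1>=1)=1 -> 001
Step 2: G0=G1&G0=0&0=0 G1=NOT G1=NOT 0=1 G2=(0+1>=1)=1 -> 011
Cycle of length 2 starting at step 0 -> no fixed point

Answer: cycle 2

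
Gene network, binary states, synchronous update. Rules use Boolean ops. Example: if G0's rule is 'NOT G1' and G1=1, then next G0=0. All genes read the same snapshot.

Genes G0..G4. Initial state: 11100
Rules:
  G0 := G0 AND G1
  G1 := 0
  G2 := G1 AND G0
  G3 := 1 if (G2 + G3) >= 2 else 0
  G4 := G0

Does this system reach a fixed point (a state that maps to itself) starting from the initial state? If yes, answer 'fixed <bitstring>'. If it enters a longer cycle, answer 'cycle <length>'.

Answer: fixed 00000

Derivation:
Step 0: 11100
Step 1: G0=G0&G1=1&1=1 G1=0(const) G2=G1&G0=1&1=1 G3=(1+0>=2)=0 G4=G0=1 -> 10101
Step 2: G0=G0&G1=1&0=0 G1=0(const) G2=G1&G0=0&1=0 G3=(1+0>=2)=0 G4=G0=1 -> 00001
Step 3: G0=G0&G1=0&0=0 G1=0(const) G2=G1&G0=0&0=0 G3=(0+0>=2)=0 G4=G0=0 -> 00000
Step 4: G0=G0&G1=0&0=0 G1=0(const) G2=G1&G0=0&0=0 G3=(0+0>=2)=0 G4=G0=0 -> 00000
Fixed point reached at step 3: 00000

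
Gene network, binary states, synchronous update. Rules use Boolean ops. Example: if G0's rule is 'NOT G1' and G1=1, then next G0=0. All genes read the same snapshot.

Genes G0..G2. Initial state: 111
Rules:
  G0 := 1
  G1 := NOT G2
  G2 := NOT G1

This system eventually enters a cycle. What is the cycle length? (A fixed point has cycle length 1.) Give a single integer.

Step 0: 111
Step 1: G0=1(const) G1=NOT G2=NOT 1=0 G2=NOT G1=NOT 1=0 -> 100
Step 2: G0=1(const) G1=NOT G2=NOT 0=1 G2=NOT G1=NOT 0=1 -> 111
State from step 2 equals state from step 0 -> cycle length 2

Answer: 2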